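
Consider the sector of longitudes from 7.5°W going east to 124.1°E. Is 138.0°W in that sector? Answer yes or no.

Band width going east from -7.5° to +124.1°: ((124.1 − -7.5) mod 360) = 131.6°.
Offset of -138.0° east of the west edge: ((-138.0 − -7.5) mod 360) = 229.5°.
229.5° > 131.6° ⇒ outside.

No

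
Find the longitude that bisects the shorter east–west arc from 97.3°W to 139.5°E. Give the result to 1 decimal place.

158.9°W

Signed shortest Δλ from -97.3° to +139.5° is -123.2°.
Midpoint longitude = -97.3° + (-123.2°)/2 = -97.3° − 61.6° = -158.9°.
(The naïve average (-97.3 + +139.5)/2 = 21.1° is on the wrong side of the globe.)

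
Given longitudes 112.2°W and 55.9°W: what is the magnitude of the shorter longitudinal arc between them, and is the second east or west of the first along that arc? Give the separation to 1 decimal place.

Raw difference: -55.9 − -112.2 = 56.3°.
Normalise into (−180°, 180°]: 56.3° stays 56.3°.
Positive ⇒ the second point lies to the east; separation 56.3°.

56.3° east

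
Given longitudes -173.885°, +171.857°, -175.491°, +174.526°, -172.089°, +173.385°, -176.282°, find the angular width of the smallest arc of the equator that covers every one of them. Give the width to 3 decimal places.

Sort the longitudes: -176.282°, -175.491°, -173.885°, -172.089°, +171.857°, +173.385°, +174.526°.
Eastward gaps between consecutive values (wrapping around): 0.791°, 1.606°, 1.796°, 343.946°, 1.528°, 1.141°, 9.192°.
Largest gap = 343.946° ⇒ minimal covering band is its complement: 360° − 343.946° = 16.054°.
Band runs from +171.857° eastward to -172.089°, crossing the antimeridian.

16.054°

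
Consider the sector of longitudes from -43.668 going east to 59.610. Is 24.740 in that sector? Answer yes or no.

Band width going east from -43.668° to +59.610°: ((59.610 − -43.668) mod 360) = 103.278°.
Offset of +24.740° east of the west edge: ((24.740 − -43.668) mod 360) = 68.408°.
68.408° ≤ 103.278° ⇒ inside.

Yes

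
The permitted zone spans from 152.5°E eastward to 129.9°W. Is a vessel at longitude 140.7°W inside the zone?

Band width going east from +152.5° to -129.9°: ((-129.9 − 152.5) mod 360) = 77.6°.
Offset of -140.7° east of the west edge: ((-140.7 − 152.5) mod 360) = 66.8°.
66.8° ≤ 77.6° ⇒ inside.

Yes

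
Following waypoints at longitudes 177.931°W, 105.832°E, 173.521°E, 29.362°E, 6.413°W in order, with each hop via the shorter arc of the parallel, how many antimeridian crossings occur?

1

Leg 1: -177.931° → +105.832°, shortest Δλ = -76.237° (west) — crosses 180°.
Leg 2: +105.832° → +173.521°, shortest Δλ = 67.689° (east) — does not cross 180°.
Leg 3: +173.521° → +29.362°, shortest Δλ = -144.159° (west) — does not cross 180°.
Leg 4: +29.362° → -6.413°, shortest Δλ = -35.775° (west) — does not cross 180°.
Total crossings: 1.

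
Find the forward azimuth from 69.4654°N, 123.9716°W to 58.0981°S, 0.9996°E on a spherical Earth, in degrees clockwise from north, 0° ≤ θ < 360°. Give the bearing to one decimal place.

Δλ = 0.9996 − -123.9716 = 124.9712°.
θ = atan2( sin Δλ · cos φ₂ , cos φ₁ · sin φ₂ − sin φ₁ · cos φ₂ · cos Δλ )
  = atan2(0.43305, -0.01414) = 91.870° → normalised to [0°, 360°): 91.870°.

91.9°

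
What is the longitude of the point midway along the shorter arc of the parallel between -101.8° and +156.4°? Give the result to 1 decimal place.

Signed shortest Δλ from -101.8° to +156.4° is -101.8°.
Midpoint longitude = -101.8° + (-101.8°)/2 = -101.8° − 50.9° = -152.7°.
(The naïve average (-101.8 + +156.4)/2 = 27.3° is on the wrong side of the globe.)

-152.7°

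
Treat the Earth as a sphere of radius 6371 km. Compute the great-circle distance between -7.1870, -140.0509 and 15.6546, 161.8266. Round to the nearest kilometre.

6885 km

Δλ = 161.8266 − -140.0509 = 301.8775°; wrapped into (−180°, 180°]: -58.1225°.
Δφ = 15.6546 − -7.1870 = 22.8416°.
a = sin²(Δφ/2) + cos φ₁ · cos φ₂ · sin²(Δλ/2) = 0.264619.
c = 2·atan2(√a, √(1−a)) = 1.08064 rad → d = 6371·c ≈ 6884.78 km.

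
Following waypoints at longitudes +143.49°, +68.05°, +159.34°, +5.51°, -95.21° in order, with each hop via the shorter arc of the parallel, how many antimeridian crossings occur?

0

Leg 1: +143.49° → +68.05°, shortest Δλ = -75.44° (west) — does not cross 180°.
Leg 2: +68.05° → +159.34°, shortest Δλ = 91.29° (east) — does not cross 180°.
Leg 3: +159.34° → +5.51°, shortest Δλ = -153.83° (west) — does not cross 180°.
Leg 4: +5.51° → -95.21°, shortest Δλ = -100.72° (west) — does not cross 180°.
Total crossings: 0.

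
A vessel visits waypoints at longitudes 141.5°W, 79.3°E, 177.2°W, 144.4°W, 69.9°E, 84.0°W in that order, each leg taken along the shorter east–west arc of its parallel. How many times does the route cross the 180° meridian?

Leg 1: -141.5° → +79.3°, shortest Δλ = -139.2° (west) — crosses 180°.
Leg 2: +79.3° → -177.2°, shortest Δλ = 103.5° (east) — crosses 180°.
Leg 3: -177.2° → -144.4°, shortest Δλ = 32.8° (east) — does not cross 180°.
Leg 4: -144.4° → +69.9°, shortest Δλ = -145.7° (west) — crosses 180°.
Leg 5: +69.9° → -84.0°, shortest Δλ = -153.9° (west) — does not cross 180°.
Total crossings: 3.

3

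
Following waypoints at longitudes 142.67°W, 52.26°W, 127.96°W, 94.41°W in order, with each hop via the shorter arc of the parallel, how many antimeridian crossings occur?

Leg 1: -142.67° → -52.26°, shortest Δλ = 90.41° (east) — does not cross 180°.
Leg 2: -52.26° → -127.96°, shortest Δλ = -75.7° (west) — does not cross 180°.
Leg 3: -127.96° → -94.41°, shortest Δλ = 33.55° (east) — does not cross 180°.
Total crossings: 0.

0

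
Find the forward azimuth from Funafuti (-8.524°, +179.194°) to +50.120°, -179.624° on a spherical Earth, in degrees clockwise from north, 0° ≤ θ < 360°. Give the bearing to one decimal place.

Δλ = -179.624 − 179.194 = -358.818°; wrapped into (−180°, 180°]: 1.182°.
θ = atan2( sin Δλ · cos φ₂ , cos φ₁ · sin φ₂ − sin φ₁ · cos φ₂ · cos Δλ )
  = atan2(0.01323, 0.85393) = 0.887° → normalised to [0°, 360°): 0.887°.

0.9°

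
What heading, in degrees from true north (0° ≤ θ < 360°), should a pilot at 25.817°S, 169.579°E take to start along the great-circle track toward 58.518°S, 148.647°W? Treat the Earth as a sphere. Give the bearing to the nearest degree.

Δλ = -148.647 − 169.579 = -318.226°; wrapped into (−180°, 180°]: 41.774°.
θ = atan2( sin Δλ · cos φ₂ , cos φ₁ · sin φ₂ − sin φ₁ · cos φ₂ · cos Δλ )
  = atan2(0.34791, -0.59807) = 149.813° → normalised to [0°, 360°): 149.813°.

150°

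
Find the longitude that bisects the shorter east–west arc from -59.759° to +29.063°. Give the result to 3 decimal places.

Signed shortest Δλ from -59.759° to +29.063° is +88.822°.
Midpoint longitude = -59.759° + (+88.822°)/2 = -59.759° + 44.411° = -15.348°.

-15.348°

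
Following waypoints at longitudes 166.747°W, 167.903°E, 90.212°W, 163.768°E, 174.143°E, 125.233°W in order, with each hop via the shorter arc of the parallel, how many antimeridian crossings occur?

Leg 1: -166.747° → +167.903°, shortest Δλ = -25.35° (west) — crosses 180°.
Leg 2: +167.903° → -90.212°, shortest Δλ = 101.885° (east) — crosses 180°.
Leg 3: -90.212° → +163.768°, shortest Δλ = -106.02° (west) — crosses 180°.
Leg 4: +163.768° → +174.143°, shortest Δλ = 10.375° (east) — does not cross 180°.
Leg 5: +174.143° → -125.233°, shortest Δλ = 60.624° (east) — crosses 180°.
Total crossings: 4.

4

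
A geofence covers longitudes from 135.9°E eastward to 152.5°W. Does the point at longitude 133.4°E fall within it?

No

Band width going east from +135.9° to -152.5°: ((-152.5 − 135.9) mod 360) = 71.6°.
Offset of +133.4° east of the west edge: ((133.4 − 135.9) mod 360) = 357.5°.
357.5° > 71.6° ⇒ outside.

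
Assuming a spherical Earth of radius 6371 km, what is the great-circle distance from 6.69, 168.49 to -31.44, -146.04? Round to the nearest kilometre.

Δλ = -146.04 − 168.49 = -314.53°; wrapped into (−180°, 180°]: 45.47°.
Δφ = -31.44 − 6.69 = -38.13°.
a = sin²(Δφ/2) + cos φ₁ · cos φ₂ · sin²(Δλ/2) = 0.233257.
c = 2·atan2(√a, √(1−a)) = 1.00808 rad → d = 6371·c ≈ 6422.48 km.

6422 km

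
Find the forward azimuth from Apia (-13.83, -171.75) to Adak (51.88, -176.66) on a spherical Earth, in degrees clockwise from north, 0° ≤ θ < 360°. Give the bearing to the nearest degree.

Δλ = -176.66 − -171.75 = -4.91°.
θ = atan2( sin Δλ · cos φ₂ , cos φ₁ · sin φ₂ − sin φ₁ · cos φ₂ · cos Δλ )
  = atan2(-0.05284, 0.91093) = -3.320° → normalised to [0°, 360°): 356.680°.

357°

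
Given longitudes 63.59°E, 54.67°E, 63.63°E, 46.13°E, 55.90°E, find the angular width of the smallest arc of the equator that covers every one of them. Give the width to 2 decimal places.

17.50°

Sort the longitudes: +46.13°, +54.67°, +55.90°, +63.59°, +63.63°.
Eastward gaps between consecutive values (wrapping around): 8.54°, 1.23°, 7.69°, 0.04°, 342.50°.
Largest gap = 342.50° ⇒ minimal covering band is its complement: 360° − 342.50° = 17.50°.
Band runs from +46.13° eastward to +63.63°.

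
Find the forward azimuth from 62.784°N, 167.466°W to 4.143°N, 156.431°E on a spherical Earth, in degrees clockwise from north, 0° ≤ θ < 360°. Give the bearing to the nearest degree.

221°

Δλ = 156.431 − -167.466 = 323.897°; wrapped into (−180°, 180°]: -36.103°.
θ = atan2( sin Δλ · cos φ₂ , cos φ₁ · sin φ₂ − sin φ₁ · cos φ₂ · cos Δλ )
  = atan2(-0.58770, -0.68359) = -139.314° → normalised to [0°, 360°): 220.686°.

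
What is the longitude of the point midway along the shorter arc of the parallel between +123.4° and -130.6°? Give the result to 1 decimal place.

Signed shortest Δλ from +123.4° to -130.6° is +106.0°.
Midpoint longitude = +123.4° + (+106.0°)/2 = +123.4° + 53.0° = +176.4°.
(The naïve average (+123.4 + -130.6)/2 = -3.6° is on the wrong side of the globe.)

+176.4°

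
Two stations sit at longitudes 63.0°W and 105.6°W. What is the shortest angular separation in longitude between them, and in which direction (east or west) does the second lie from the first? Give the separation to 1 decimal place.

Raw difference: -105.6 − -63.0 = -42.6°.
Normalise into (−180°, 180°]: -42.6° stays -42.6°.
Negative ⇒ the second point lies to the west; separation 42.6°.

42.6° west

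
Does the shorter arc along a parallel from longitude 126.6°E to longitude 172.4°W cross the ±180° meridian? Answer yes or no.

Naïve |-172.4 − 126.6| = 299.0° > 180°, so the shorter arc goes the other way round — across 180°.
Signed shortest Δλ = ((-172.4 − 126.6 + 180) mod 360) − 180 = 61.0°.
Going east by 61.0° from +126.6° passes through 180° before reaching -172.4°.

Yes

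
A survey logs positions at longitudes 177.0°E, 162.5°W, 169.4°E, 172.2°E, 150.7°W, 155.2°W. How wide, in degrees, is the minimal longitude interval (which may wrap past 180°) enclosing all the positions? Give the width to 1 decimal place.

Sort the longitudes: -162.5°, -155.2°, -150.7°, +169.4°, +172.2°, +177.0°.
Eastward gaps between consecutive values (wrapping around): 7.3°, 4.5°, 320.1°, 2.8°, 4.8°, 20.5°.
Largest gap = 320.1° ⇒ minimal covering band is its complement: 360° − 320.1° = 39.9°.
Band runs from +169.4° eastward to -150.7°, crossing the antimeridian.

39.9°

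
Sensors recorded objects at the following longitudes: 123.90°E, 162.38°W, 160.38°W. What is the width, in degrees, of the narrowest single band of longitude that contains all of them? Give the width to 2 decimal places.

Sort the longitudes: -162.38°, -160.38°, +123.90°.
Eastward gaps between consecutive values (wrapping around): 2.00°, 284.28°, 73.72°.
Largest gap = 284.28° ⇒ minimal covering band is its complement: 360° − 284.28° = 75.72°.
Band runs from +123.90° eastward to -160.38°, crossing the antimeridian.

75.72°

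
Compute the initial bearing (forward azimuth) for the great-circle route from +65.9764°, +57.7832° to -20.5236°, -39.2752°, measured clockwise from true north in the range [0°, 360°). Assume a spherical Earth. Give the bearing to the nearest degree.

268°

Δλ = -39.2752 − 57.7832 = -97.0584°.
θ = atan2( sin Δλ · cos φ₂ , cos φ₁ · sin φ₂ − sin φ₁ · cos φ₂ · cos Δλ )
  = atan2(-0.92943, -0.03762) = -92.318° → normalised to [0°, 360°): 267.682°.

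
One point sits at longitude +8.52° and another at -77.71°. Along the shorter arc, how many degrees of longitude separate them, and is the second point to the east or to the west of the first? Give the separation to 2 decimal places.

86.23° west

Raw difference: -77.71 − 8.52 = -86.23°.
Normalise into (−180°, 180°]: -86.23° stays -86.23°.
Negative ⇒ the second point lies to the west; separation 86.23°.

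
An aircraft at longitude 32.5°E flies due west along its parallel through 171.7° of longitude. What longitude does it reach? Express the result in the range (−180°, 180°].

Start at +32.5°; shift −171.7° → -139.2°.
-139.2° already lies in (−180°, 180°].

139.2°W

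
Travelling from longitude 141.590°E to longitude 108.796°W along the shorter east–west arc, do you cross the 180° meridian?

Yes

Naïve |-108.796 − 141.590| = 250.386° > 180°, so the shorter arc goes the other way round — across 180°.
Signed shortest Δλ = ((-108.796 − 141.590 + 180) mod 360) − 180 = 109.614°.
Going east by 109.614° from +141.590° passes through 180° before reaching -108.796°.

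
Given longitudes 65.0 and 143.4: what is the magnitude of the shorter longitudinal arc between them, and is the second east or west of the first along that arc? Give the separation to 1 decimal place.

Raw difference: 143.4 − 65.0 = 78.4°.
Normalise into (−180°, 180°]: 78.4° stays 78.4°.
Positive ⇒ the second point lies to the east; separation 78.4°.

78.4° east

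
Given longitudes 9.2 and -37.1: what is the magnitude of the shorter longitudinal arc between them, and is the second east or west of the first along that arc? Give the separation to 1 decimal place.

46.3° west

Raw difference: -37.1 − 9.2 = -46.3°.
Normalise into (−180°, 180°]: -46.3° stays -46.3°.
Negative ⇒ the second point lies to the west; separation 46.3°.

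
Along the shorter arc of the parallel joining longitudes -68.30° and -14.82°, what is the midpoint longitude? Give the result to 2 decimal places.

Signed shortest Δλ from -68.30° to -14.82° is +53.48°.
Midpoint longitude = -68.30° + (+53.48°)/2 = -68.30° + 26.74° = -41.56°.

-41.56°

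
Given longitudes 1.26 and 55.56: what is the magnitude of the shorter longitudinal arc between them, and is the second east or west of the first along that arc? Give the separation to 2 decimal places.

54.30° east

Raw difference: 55.56 − 1.26 = 54.3°.
Normalise into (−180°, 180°]: 54.3° stays 54.3°.
Positive ⇒ the second point lies to the east; separation 54.30°.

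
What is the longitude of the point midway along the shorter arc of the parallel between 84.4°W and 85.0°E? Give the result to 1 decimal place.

0.3°E

Signed shortest Δλ from -84.4° to +85.0° is +169.4°.
Midpoint longitude = -84.4° + (+169.4°)/2 = -84.4° + 84.7° = +0.3°.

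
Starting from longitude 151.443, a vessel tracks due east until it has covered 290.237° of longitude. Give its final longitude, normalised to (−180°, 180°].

+81.680°

Start at +151.443°; shift +290.237° → +441.680°.
+441.680° lies outside (−180°, 180°]; subtract 360° → +81.680°.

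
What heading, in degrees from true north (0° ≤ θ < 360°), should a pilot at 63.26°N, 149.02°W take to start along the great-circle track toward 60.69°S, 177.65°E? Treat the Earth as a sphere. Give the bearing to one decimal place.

199.5°

Δλ = 177.65 − -149.02 = 326.67°; wrapped into (−180°, 180°]: -33.33°.
θ = atan2( sin Δλ · cos φ₂ , cos φ₁ · sin φ₂ − sin φ₁ · cos φ₂ · cos Δλ )
  = atan2(-0.26898, -0.75762) = -160.453° → normalised to [0°, 360°): 199.547°.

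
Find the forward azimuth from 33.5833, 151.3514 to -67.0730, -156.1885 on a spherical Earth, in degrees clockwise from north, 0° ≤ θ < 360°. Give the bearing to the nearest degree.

Δλ = -156.1885 − 151.3514 = -307.5399°; wrapped into (−180°, 180°]: 52.4601°.
θ = atan2( sin Δλ · cos φ₂ , cos φ₁ · sin φ₂ − sin φ₁ · cos φ₂ · cos Δλ )
  = atan2(0.30889, -0.89857) = 161.029° → normalised to [0°, 360°): 161.029°.

161°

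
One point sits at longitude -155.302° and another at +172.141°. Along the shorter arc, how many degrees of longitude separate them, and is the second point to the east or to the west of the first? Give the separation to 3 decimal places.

Raw difference: 172.141 − -155.302 = 327.443°.
Normalise into (−180°, 180°]: 327.443° − 360° = -32.557°.
Negative ⇒ the second point lies to the west; separation 32.557°.

32.557° west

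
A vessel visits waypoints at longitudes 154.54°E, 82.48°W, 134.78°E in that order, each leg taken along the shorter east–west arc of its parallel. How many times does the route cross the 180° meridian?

Leg 1: +154.54° → -82.48°, shortest Δλ = 122.98° (east) — crosses 180°.
Leg 2: -82.48° → +134.78°, shortest Δλ = -142.74° (west) — crosses 180°.
Total crossings: 2.

2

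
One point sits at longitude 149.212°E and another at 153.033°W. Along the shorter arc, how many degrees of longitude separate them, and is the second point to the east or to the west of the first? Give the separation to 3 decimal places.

57.755° east

Raw difference: -153.033 − 149.212 = -302.245°.
Normalise into (−180°, 180°]: -302.245° + 360° = 57.755°.
Positive ⇒ the second point lies to the east; separation 57.755°.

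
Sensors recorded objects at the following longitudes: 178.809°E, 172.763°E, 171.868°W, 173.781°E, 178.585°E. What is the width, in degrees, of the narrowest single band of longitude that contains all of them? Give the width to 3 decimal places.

15.369°

Sort the longitudes: -171.868°, +172.763°, +173.781°, +178.585°, +178.809°.
Eastward gaps between consecutive values (wrapping around): 344.631°, 1.018°, 4.804°, 0.224°, 9.323°.
Largest gap = 344.631° ⇒ minimal covering band is its complement: 360° − 344.631° = 15.369°.
Band runs from +172.763° eastward to -171.868°, crossing the antimeridian.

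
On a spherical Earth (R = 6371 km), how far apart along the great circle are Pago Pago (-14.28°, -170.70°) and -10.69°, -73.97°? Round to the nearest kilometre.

Δλ = -73.97 − -170.70 = 96.73°.
Δφ = -10.69 − -14.28 = 3.59°.
a = sin²(Δφ/2) + cos φ₁ · cos φ₂ · sin²(Δλ/2) = 0.532922.
c = 2·atan2(√a, √(1−a)) = 1.63669 rad → d = 6371·c ≈ 10427.34 km.

10427 km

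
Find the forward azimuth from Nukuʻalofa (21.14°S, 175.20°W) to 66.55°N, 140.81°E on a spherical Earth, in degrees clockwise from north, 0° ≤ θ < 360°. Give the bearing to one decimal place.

Δλ = 140.81 − -175.20 = 316.01°; wrapped into (−180°, 180°]: -43.99°.
θ = atan2( sin Δλ · cos φ₂ , cos φ₁ · sin φ₂ − sin φ₁ · cos φ₂ · cos Δλ )
  = atan2(-0.27639, 0.95892) = -16.078° → normalised to [0°, 360°): 343.922°.

343.9°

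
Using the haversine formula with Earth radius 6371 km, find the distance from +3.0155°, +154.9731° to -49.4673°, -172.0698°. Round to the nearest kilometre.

6638 km

Δλ = -172.0698 − 154.9731 = -327.0429°; wrapped into (−180°, 180°]: 32.9571°.
Δφ = -49.4673 − 3.0155 = -52.4828°.
a = sin²(Δφ/2) + cos φ₁ · cos φ₂ · sin²(Δλ/2) = 0.247718.
c = 2·atan2(√a, √(1−a)) = 1.04192 rad → d = 6371·c ≈ 6638.07 km.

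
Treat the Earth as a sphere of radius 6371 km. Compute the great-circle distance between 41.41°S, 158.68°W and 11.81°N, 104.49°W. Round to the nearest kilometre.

Δλ = -104.49 − -158.68 = 54.19°.
Δφ = 11.81 − -41.41 = 53.22°.
a = sin²(Δφ/2) + cos φ₁ · cos φ₂ · sin²(Δλ/2) = 0.352921.
c = 2·atan2(√a, √(1−a)) = 1.27222 rad → d = 6371·c ≈ 8105.33 km.

8105 km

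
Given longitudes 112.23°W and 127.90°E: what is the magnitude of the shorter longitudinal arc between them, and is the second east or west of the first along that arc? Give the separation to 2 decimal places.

Raw difference: 127.90 − -112.23 = 240.13°.
Normalise into (−180°, 180°]: 240.13° − 360° = -119.87°.
Negative ⇒ the second point lies to the west; separation 119.87°.

119.87° west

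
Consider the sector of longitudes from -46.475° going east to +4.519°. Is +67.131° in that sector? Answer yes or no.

No

Band width going east from -46.475° to +4.519°: ((4.519 − -46.475) mod 360) = 50.994°.
Offset of +67.131° east of the west edge: ((67.131 − -46.475) mod 360) = 113.606°.
113.606° > 50.994° ⇒ outside.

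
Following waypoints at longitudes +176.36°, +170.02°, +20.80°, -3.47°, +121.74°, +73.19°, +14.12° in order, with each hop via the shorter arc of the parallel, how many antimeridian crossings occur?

0

Leg 1: +176.36° → +170.02°, shortest Δλ = -6.34° (west) — does not cross 180°.
Leg 2: +170.02° → +20.80°, shortest Δλ = -149.22° (west) — does not cross 180°.
Leg 3: +20.80° → -3.47°, shortest Δλ = -24.27° (west) — does not cross 180°.
Leg 4: -3.47° → +121.74°, shortest Δλ = 125.21° (east) — does not cross 180°.
Leg 5: +121.74° → +73.19°, shortest Δλ = -48.55° (west) — does not cross 180°.
Leg 6: +73.19° → +14.12°, shortest Δλ = -59.07° (west) — does not cross 180°.
Total crossings: 0.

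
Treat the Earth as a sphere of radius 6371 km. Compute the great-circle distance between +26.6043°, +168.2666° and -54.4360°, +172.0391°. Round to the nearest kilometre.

Δλ = 172.0391 − 168.2666 = 3.7725°.
Δφ = -54.4360 − 26.6043 = -81.0403°.
a = sin²(Δφ/2) + cos φ₁ · cos φ₂ · sin²(Δλ/2) = 0.422694.
c = 2·atan2(√a, √(1−a)) = 1.41556 rad → d = 6371·c ≈ 9018.54 km.

9019 km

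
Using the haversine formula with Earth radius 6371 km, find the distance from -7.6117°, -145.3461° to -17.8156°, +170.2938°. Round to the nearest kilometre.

4930 km

Δλ = 170.2938 − -145.3461 = 315.6399°; wrapped into (−180°, 180°]: -44.3601°.
Δφ = -17.8156 − -7.6117 = -10.2039°.
a = sin²(Δφ/2) + cos φ₁ · cos φ₂ · sin²(Δλ/2) = 0.142398.
c = 2·atan2(√a, √(1−a)) = 0.77388 rad → d = 6371·c ≈ 4930.40 km.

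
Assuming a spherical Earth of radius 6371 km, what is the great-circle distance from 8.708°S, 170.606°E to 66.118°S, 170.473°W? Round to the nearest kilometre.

Δλ = -170.473 − 170.606 = -341.079°; wrapped into (−180°, 180°]: 18.921°.
Δφ = -66.118 − -8.708 = -57.410°.
a = sin²(Δφ/2) + cos φ₁ · cos φ₂ · sin²(Δλ/2) = 0.241500.
c = 2·atan2(√a, √(1−a)) = 1.02745 rad → d = 6371·c ≈ 6545.91 km.

6546 km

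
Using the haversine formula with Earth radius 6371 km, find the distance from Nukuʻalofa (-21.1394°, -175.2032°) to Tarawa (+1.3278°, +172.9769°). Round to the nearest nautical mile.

Δλ = 172.9769 − -175.2032 = 348.1801°; wrapped into (−180°, 180°]: -11.8199°.
Δφ = 1.3278 − -21.1394 = 22.4672°.
a = sin²(Δφ/2) + cos φ₁ · cos φ₂ · sin²(Δλ/2) = 0.047837.
c = 2·atan2(√a, √(1−a)) = 0.44100 rad → d = 6371·c ≈ 2809.59 km ≈ 1517.05 nmi.

1517 nmi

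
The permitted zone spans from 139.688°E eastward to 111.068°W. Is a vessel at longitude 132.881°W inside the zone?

Band width going east from +139.688° to -111.068°: ((-111.068 − 139.688) mod 360) = 109.244°.
Offset of -132.881° east of the west edge: ((-132.881 − 139.688) mod 360) = 87.431°.
87.431° ≤ 109.244° ⇒ inside.

Yes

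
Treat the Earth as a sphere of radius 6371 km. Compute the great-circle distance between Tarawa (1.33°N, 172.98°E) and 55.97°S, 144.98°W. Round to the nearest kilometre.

7412 km

Δλ = -144.98 − 172.98 = -317.96°; wrapped into (−180°, 180°]: 42.04°.
Δφ = -55.97 − 1.33 = -57.30°.
a = sin²(Δφ/2) + cos φ₁ · cos φ₂ · sin²(Δλ/2) = 0.301863.
c = 2·atan2(√a, √(1−a)) = 1.16334 rad → d = 6371·c ≈ 7411.64 km.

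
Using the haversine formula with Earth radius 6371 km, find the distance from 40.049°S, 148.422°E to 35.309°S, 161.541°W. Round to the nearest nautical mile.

2363 nmi

Δλ = -161.541 − 148.422 = -309.963°; wrapped into (−180°, 180°]: 50.037°.
Δφ = -35.309 − -40.049 = 4.740°.
a = sin²(Δφ/2) + cos φ₁ · cos φ₂ · sin²(Δλ/2) = 0.113436.
c = 2·atan2(√a, √(1−a)) = 0.68704 rad → d = 6371·c ≈ 4377.12 km ≈ 2363.46 nmi.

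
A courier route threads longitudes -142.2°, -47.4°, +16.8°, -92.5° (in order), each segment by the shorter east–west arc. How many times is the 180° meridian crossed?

Leg 1: -142.2° → -47.4°, shortest Δλ = 94.8° (east) — does not cross 180°.
Leg 2: -47.4° → +16.8°, shortest Δλ = 64.2° (east) — does not cross 180°.
Leg 3: +16.8° → -92.5°, shortest Δλ = -109.3° (west) — does not cross 180°.
Total crossings: 0.

0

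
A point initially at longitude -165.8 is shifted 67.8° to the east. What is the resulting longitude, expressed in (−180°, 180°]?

Start at -165.8°; shift +67.8° → -98.0°.
-98.0° already lies in (−180°, 180°].

-98.0°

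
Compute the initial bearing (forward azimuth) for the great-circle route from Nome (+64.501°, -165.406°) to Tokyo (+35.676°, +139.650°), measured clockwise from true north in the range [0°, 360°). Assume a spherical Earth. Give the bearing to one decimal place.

255.7°

Δλ = 139.650 − -165.406 = 305.056°; wrapped into (−180°, 180°]: -54.944°.
θ = atan2( sin Δλ · cos φ₂ , cos φ₁ · sin φ₂ − sin φ₁ · cos φ₂ · cos Δλ )
  = atan2(-0.66496, -0.17007) = -104.346° → normalised to [0°, 360°): 255.654°.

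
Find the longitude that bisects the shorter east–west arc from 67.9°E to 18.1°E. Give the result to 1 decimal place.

43.0°E

Signed shortest Δλ from +67.9° to +18.1° is -49.8°.
Midpoint longitude = +67.9° + (-49.8°)/2 = +67.9° − 24.9° = +43.0°.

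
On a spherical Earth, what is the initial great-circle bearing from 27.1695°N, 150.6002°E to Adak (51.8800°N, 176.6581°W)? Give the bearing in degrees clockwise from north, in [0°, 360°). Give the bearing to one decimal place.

Δλ = -176.6581 − 150.6002 = -327.2583°; wrapped into (−180°, 180°]: 32.7417°.
θ = atan2( sin Δλ · cos φ₂ , cos φ₁ · sin φ₂ − sin φ₁ · cos φ₂ · cos Δλ )
  = atan2(0.33387, 0.46282) = 35.806° → normalised to [0°, 360°): 35.806°.

35.8°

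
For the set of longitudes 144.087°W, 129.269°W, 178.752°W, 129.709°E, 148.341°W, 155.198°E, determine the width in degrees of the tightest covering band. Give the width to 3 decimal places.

101.022°

Sort the longitudes: -178.752°, -148.341°, -144.087°, -129.269°, +129.709°, +155.198°.
Eastward gaps between consecutive values (wrapping around): 30.411°, 4.254°, 14.818°, 258.978°, 25.489°, 26.050°.
Largest gap = 258.978° ⇒ minimal covering band is its complement: 360° − 258.978° = 101.022°.
Band runs from +129.709° eastward to -129.269°, crossing the antimeridian.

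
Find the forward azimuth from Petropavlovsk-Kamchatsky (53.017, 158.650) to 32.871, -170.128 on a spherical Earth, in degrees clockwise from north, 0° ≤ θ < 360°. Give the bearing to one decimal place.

119.6°

Δλ = -170.128 − 158.650 = -328.778°; wrapped into (−180°, 180°]: 31.222°.
θ = atan2( sin Δλ · cos φ₂ , cos φ₁ · sin φ₂ − sin φ₁ · cos φ₂ · cos Δλ )
  = atan2(0.43536, -0.24724) = 119.592° → normalised to [0°, 360°): 119.592°.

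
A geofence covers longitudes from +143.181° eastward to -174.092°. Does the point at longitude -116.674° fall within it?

Band width going east from +143.181° to -174.092°: ((-174.092 − 143.181) mod 360) = 42.727°.
Offset of -116.674° east of the west edge: ((-116.674 − 143.181) mod 360) = 100.145°.
100.145° > 42.727° ⇒ outside.

No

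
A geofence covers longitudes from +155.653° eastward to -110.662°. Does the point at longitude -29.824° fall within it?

Band width going east from +155.653° to -110.662°: ((-110.662 − 155.653) mod 360) = 93.685°.
Offset of -29.824° east of the west edge: ((-29.824 − 155.653) mod 360) = 174.523°.
174.523° > 93.685° ⇒ outside.

No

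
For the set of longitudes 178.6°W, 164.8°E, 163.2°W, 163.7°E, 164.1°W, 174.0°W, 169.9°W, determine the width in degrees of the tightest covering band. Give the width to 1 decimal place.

Sort the longitudes: -178.6°, -174.0°, -169.9°, -164.1°, -163.2°, +163.7°, +164.8°.
Eastward gaps between consecutive values (wrapping around): 4.6°, 4.1°, 5.8°, 0.9°, 326.9°, 1.1°, 16.6°.
Largest gap = 326.9° ⇒ minimal covering band is its complement: 360° − 326.9° = 33.1°.
Band runs from +163.7° eastward to -163.2°, crossing the antimeridian.

33.1°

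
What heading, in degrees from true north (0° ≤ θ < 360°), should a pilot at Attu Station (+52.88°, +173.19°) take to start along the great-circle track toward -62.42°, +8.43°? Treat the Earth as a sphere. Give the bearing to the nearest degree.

Δλ = 8.43 − 173.19 = -164.76°.
θ = atan2( sin Δλ · cos φ₂ , cos φ₁ · sin φ₂ − sin φ₁ · cos φ₂ · cos Δλ )
  = atan2(-0.12170, -0.17872) = -145.746° → normalised to [0°, 360°): 214.254°.

214°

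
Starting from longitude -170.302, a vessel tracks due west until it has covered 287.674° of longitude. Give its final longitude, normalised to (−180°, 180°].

Start at -170.302°; shift −287.674° → -457.976°.
-457.976° lies outside (−180°, 180°]; add 360° → -97.976°.

-97.976°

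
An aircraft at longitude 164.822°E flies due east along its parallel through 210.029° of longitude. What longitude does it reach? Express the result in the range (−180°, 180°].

Start at +164.822°; shift +210.029° → +374.851°.
+374.851° lies outside (−180°, 180°]; subtract 360° → +14.851°.

14.851°E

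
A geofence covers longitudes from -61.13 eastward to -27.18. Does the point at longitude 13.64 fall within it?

No

Band width going east from -61.13° to -27.18°: ((-27.18 − -61.13) mod 360) = 33.95°.
Offset of +13.64° east of the west edge: ((13.64 − -61.13) mod 360) = 74.77°.
74.77° > 33.95° ⇒ outside.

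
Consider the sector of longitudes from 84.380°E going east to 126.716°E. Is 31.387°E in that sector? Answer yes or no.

No

Band width going east from +84.380° to +126.716°: ((126.716 − 84.380) mod 360) = 42.336°.
Offset of +31.387° east of the west edge: ((31.387 − 84.380) mod 360) = 307.007°.
307.007° > 42.336° ⇒ outside.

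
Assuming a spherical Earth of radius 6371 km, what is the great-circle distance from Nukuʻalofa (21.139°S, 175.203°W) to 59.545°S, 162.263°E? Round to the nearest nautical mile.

2499 nmi

Δλ = 162.263 − -175.203 = 337.466°; wrapped into (−180°, 180°]: -22.534°.
Δφ = -59.545 − -21.139 = -38.406°.
a = sin²(Δφ/2) + cos φ₁ · cos φ₂ · sin²(Δλ/2) = 0.126233.
c = 2·atan2(√a, √(1−a)) = 0.72645 rad → d = 6371·c ≈ 4628.24 km ≈ 2499.05 nmi.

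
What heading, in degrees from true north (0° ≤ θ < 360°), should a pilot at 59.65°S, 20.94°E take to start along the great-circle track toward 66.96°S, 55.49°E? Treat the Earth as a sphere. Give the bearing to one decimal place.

Δλ = 55.49 − 20.94 = 34.55°.
θ = atan2( sin Δλ · cos φ₂ , cos φ₁ · sin φ₂ − sin φ₁ · cos φ₂ · cos Δλ )
  = atan2(0.22196, -0.18680) = 130.085° → normalised to [0°, 360°): 130.085°.

130.1°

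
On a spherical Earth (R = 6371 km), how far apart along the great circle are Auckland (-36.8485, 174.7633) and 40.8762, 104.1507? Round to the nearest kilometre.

Δλ = 104.1507 − 174.7633 = -70.6126°.
Δφ = 40.8762 − -36.8485 = 77.7247°.
a = sin²(Δφ/2) + cos φ₁ · cos φ₂ · sin²(Δλ/2) = 0.595803.
c = 2·atan2(√a, √(1−a)) = 1.76359 rad → d = 6371·c ≈ 11235.86 km.

11236 km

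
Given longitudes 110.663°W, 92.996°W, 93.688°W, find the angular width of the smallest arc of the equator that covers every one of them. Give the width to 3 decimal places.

Sort the longitudes: -110.663°, -93.688°, -92.996°.
Eastward gaps between consecutive values (wrapping around): 16.975°, 0.692°, 342.333°.
Largest gap = 342.333° ⇒ minimal covering band is its complement: 360° − 342.333° = 17.667°.
Band runs from -110.663° eastward to -92.996°.

17.667°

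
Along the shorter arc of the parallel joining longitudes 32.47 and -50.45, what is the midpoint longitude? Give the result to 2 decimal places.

Signed shortest Δλ from +32.47° to -50.45° is -82.92°.
Midpoint longitude = +32.47° + (-82.92°)/2 = +32.47° − 41.46° = -8.99°.

-8.99°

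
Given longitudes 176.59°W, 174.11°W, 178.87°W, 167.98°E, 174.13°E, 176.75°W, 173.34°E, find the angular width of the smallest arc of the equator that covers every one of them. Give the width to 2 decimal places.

17.91°

Sort the longitudes: -178.87°, -176.75°, -176.59°, -174.11°, +167.98°, +173.34°, +174.13°.
Eastward gaps between consecutive values (wrapping around): 2.12°, 0.16°, 2.48°, 342.09°, 5.36°, 0.79°, 7.00°.
Largest gap = 342.09° ⇒ minimal covering band is its complement: 360° − 342.09° = 17.91°.
Band runs from +167.98° eastward to -174.11°, crossing the antimeridian.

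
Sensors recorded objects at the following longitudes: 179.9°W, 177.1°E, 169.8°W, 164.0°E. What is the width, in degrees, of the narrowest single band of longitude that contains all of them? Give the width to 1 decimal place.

Sort the longitudes: -179.9°, -169.8°, +164.0°, +177.1°.
Eastward gaps between consecutive values (wrapping around): 10.1°, 333.8°, 13.1°, 3.0°.
Largest gap = 333.8° ⇒ minimal covering band is its complement: 360° − 333.8° = 26.2°.
Band runs from +164.0° eastward to -169.8°, crossing the antimeridian.

26.2°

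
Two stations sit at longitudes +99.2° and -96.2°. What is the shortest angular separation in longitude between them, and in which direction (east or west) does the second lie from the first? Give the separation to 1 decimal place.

Raw difference: -96.2 − 99.2 = -195.4°.
Normalise into (−180°, 180°]: -195.4° + 360° = 164.6°.
Positive ⇒ the second point lies to the east; separation 164.6°.

164.6° east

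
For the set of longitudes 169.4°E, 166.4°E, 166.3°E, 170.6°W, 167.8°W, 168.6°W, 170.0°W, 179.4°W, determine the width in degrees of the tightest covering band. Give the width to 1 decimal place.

Sort the longitudes: -179.4°, -170.6°, -170.0°, -168.6°, -167.8°, +166.3°, +166.4°, +169.4°.
Eastward gaps between consecutive values (wrapping around): 8.8°, 0.6°, 1.4°, 0.8°, 334.1°, 0.1°, 3.0°, 11.2°.
Largest gap = 334.1° ⇒ minimal covering band is its complement: 360° − 334.1° = 25.9°.
Band runs from +166.3° eastward to -167.8°, crossing the antimeridian.

25.9°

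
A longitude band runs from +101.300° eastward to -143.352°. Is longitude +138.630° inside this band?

Band width going east from +101.300° to -143.352°: ((-143.352 − 101.300) mod 360) = 115.348°.
Offset of +138.630° east of the west edge: ((138.630 − 101.300) mod 360) = 37.330°.
37.330° ≤ 115.348° ⇒ inside.

Yes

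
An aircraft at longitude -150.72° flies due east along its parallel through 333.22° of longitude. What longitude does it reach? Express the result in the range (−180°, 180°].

-177.50°

Start at -150.72°; shift +333.22° → +182.50°.
+182.50° lies outside (−180°, 180°]; subtract 360° → -177.50°.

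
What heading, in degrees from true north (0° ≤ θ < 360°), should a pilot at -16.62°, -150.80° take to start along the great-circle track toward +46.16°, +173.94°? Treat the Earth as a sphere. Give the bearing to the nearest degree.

335°

Δλ = 173.94 − -150.80 = 324.74°; wrapped into (−180°, 180°]: -35.26°.
θ = atan2( sin Δλ · cos φ₂ , cos φ₁ · sin φ₂ − sin φ₁ · cos φ₂ · cos Δλ )
  = atan2(-0.39986, 0.85291) = -25.118° → normalised to [0°, 360°): 334.882°.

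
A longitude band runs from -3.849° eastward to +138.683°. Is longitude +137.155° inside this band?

Band width going east from -3.849° to +138.683°: ((138.683 − -3.849) mod 360) = 142.532°.
Offset of +137.155° east of the west edge: ((137.155 − -3.849) mod 360) = 141.004°.
141.004° ≤ 142.532° ⇒ inside.

Yes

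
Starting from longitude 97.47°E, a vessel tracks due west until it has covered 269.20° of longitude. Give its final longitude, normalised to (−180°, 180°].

171.73°W

Start at +97.47°; shift −269.20° → -171.73°.
-171.73° already lies in (−180°, 180°].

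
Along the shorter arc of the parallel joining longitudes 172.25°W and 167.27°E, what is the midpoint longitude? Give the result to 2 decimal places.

Signed shortest Δλ from -172.25° to +167.27° is -20.48°.
Midpoint longitude = -172.25° + (-20.48°)/2 = -172.25° − 10.24° = -182.49°.
Normalise into (−180°, 180°]: +177.51°.
(The naïve average (-172.25 + +167.27)/2 = -2.49° is on the wrong side of the globe.)

177.51°E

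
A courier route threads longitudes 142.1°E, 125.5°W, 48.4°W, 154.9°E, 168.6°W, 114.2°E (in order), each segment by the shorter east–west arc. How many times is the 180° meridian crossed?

Leg 1: +142.1° → -125.5°, shortest Δλ = 92.4° (east) — crosses 180°.
Leg 2: -125.5° → -48.4°, shortest Δλ = 77.1° (east) — does not cross 180°.
Leg 3: -48.4° → +154.9°, shortest Δλ = -156.7° (west) — crosses 180°.
Leg 4: +154.9° → -168.6°, shortest Δλ = 36.5° (east) — crosses 180°.
Leg 5: -168.6° → +114.2°, shortest Δλ = -77.2° (west) — crosses 180°.
Total crossings: 4.

4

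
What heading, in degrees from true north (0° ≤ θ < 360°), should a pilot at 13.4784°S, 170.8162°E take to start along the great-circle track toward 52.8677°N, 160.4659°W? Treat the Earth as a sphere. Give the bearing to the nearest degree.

18°

Δλ = -160.4659 − 170.8162 = -331.2821°; wrapped into (−180°, 180°]: 28.7179°.
θ = atan2( sin Δλ · cos φ₂ , cos φ₁ · sin φ₂ − sin φ₁ · cos φ₂ · cos Δλ )
  = atan2(0.29006, 0.89868) = 17.888° → normalised to [0°, 360°): 17.888°.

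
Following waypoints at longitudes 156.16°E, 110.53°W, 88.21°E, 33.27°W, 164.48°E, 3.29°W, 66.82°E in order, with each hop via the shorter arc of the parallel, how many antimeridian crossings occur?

Leg 1: +156.16° → -110.53°, shortest Δλ = 93.31° (east) — crosses 180°.
Leg 2: -110.53° → +88.21°, shortest Δλ = -161.26° (west) — crosses 180°.
Leg 3: +88.21° → -33.27°, shortest Δλ = -121.48° (west) — does not cross 180°.
Leg 4: -33.27° → +164.48°, shortest Δλ = -162.25° (west) — crosses 180°.
Leg 5: +164.48° → -3.29°, shortest Δλ = -167.77° (west) — does not cross 180°.
Leg 6: -3.29° → +66.82°, shortest Δλ = 70.11° (east) — does not cross 180°.
Total crossings: 3.

3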